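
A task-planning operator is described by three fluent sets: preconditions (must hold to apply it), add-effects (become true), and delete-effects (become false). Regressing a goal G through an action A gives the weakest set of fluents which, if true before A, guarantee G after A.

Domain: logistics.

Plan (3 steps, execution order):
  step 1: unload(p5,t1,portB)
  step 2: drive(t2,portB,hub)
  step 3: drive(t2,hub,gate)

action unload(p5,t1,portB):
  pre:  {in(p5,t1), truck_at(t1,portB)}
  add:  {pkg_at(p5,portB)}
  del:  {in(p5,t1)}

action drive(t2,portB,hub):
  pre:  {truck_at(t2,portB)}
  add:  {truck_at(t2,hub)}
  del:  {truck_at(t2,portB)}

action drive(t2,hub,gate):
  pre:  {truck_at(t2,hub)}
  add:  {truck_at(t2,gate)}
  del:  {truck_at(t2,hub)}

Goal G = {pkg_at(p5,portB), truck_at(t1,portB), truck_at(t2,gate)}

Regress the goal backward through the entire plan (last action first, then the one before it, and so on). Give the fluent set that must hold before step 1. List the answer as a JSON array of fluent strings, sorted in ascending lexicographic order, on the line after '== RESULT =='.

Regress step by step:
  through step 3 (drive(t2,hub,gate)): drop {truck_at(t2,gate)}, keep {pkg_at(p5,portB), truck_at(t1,portB)}, require {truck_at(t2,hub)}
    → {pkg_at(p5,portB), truck_at(t1,portB), truck_at(t2,hub)}
  through step 2 (drive(t2,portB,hub)): drop {truck_at(t2,hub)}, keep {pkg_at(p5,portB), truck_at(t1,portB)}, require {truck_at(t2,portB)}
    → {pkg_at(p5,portB), truck_at(t1,portB), truck_at(t2,portB)}
  through step 1 (unload(p5,t1,portB)): drop {pkg_at(p5,portB)}, keep {truck_at(t1,portB), truck_at(t2,portB)}, require {in(p5,t1), truck_at(t1,portB)}
    → {in(p5,t1), truck_at(t1,portB), truck_at(t2,portB)}

== RESULT ==
["in(p5,t1)", "truck_at(t1,portB)", "truck_at(t2,portB)"]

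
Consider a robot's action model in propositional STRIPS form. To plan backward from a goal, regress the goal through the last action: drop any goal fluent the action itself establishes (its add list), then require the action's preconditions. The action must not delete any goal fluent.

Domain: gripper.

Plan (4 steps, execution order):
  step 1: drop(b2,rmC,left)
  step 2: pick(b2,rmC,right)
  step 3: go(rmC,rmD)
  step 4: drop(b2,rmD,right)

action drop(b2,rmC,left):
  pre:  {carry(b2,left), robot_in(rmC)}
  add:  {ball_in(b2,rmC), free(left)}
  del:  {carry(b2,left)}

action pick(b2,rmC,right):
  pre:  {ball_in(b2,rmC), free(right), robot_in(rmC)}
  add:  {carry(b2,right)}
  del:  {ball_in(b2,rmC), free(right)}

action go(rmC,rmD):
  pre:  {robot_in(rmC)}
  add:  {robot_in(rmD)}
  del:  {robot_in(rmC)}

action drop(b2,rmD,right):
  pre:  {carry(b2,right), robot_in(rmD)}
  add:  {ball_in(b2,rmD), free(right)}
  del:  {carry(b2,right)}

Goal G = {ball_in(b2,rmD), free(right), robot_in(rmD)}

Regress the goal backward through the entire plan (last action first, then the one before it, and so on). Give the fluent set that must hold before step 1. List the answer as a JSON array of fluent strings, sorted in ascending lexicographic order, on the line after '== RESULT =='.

Work backward from the goal:
  through step 4 (drop(b2,rmD,right)): drop {ball_in(b2,rmD), free(right)}, keep {robot_in(rmD)}, require {carry(b2,right), robot_in(rmD)}
    → {carry(b2,right), robot_in(rmD)}
  through step 3 (go(rmC,rmD)): drop {robot_in(rmD)}, keep {carry(b2,right)}, require {robot_in(rmC)}
    → {carry(b2,right), robot_in(rmC)}
  through step 2 (pick(b2,rmC,right)): drop {carry(b2,right)}, keep {robot_in(rmC)}, require {ball_in(b2,rmC), free(right), robot_in(rmC)}
    → {ball_in(b2,rmC), free(right), robot_in(rmC)}
  through step 1 (drop(b2,rmC,left)): drop {ball_in(b2,rmC)}, keep {free(right), robot_in(rmC)}, require {carry(b2,left), robot_in(rmC)}
    → {carry(b2,left), free(right), robot_in(rmC)}

== RESULT ==
["carry(b2,left)", "free(right)", "robot_in(rmC)"]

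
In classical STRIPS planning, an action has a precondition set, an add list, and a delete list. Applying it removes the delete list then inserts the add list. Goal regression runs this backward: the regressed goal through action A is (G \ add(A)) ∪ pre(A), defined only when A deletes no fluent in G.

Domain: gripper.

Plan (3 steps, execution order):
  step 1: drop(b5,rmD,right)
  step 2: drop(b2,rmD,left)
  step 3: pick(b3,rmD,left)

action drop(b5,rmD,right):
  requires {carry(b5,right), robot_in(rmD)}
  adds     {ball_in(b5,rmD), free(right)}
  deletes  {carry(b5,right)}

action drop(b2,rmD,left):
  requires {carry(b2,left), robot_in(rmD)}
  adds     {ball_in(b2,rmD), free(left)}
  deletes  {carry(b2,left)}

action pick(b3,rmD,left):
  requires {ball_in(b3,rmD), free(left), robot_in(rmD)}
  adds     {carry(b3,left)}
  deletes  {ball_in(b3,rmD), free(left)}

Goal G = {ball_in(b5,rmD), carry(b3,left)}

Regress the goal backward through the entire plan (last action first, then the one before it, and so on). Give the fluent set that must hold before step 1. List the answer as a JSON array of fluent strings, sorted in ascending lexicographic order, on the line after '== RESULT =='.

Work backward from the goal:
  through step 3 (pick(b3,rmD,left)): drop {carry(b3,left)}, keep {ball_in(b5,rmD)}, require {ball_in(b3,rmD), free(left), robot_in(rmD)}
    → {ball_in(b3,rmD), ball_in(b5,rmD), free(left), robot_in(rmD)}
  through step 2 (drop(b2,rmD,left)): drop {free(left)}, keep {ball_in(b3,rmD), ball_in(b5,rmD), robot_in(rmD)}, require {carry(b2,left), robot_in(rmD)}
    → {ball_in(b3,rmD), ball_in(b5,rmD), carry(b2,left), robot_in(rmD)}
  through step 1 (drop(b5,rmD,right)): drop {ball_in(b5,rmD)}, keep {ball_in(b3,rmD), carry(b2,left), robot_in(rmD)}, require {carry(b5,right), robot_in(rmD)}
    → {ball_in(b3,rmD), carry(b2,left), carry(b5,right), robot_in(rmD)}

== RESULT ==
["ball_in(b3,rmD)", "carry(b2,left)", "carry(b5,right)", "robot_in(rmD)"]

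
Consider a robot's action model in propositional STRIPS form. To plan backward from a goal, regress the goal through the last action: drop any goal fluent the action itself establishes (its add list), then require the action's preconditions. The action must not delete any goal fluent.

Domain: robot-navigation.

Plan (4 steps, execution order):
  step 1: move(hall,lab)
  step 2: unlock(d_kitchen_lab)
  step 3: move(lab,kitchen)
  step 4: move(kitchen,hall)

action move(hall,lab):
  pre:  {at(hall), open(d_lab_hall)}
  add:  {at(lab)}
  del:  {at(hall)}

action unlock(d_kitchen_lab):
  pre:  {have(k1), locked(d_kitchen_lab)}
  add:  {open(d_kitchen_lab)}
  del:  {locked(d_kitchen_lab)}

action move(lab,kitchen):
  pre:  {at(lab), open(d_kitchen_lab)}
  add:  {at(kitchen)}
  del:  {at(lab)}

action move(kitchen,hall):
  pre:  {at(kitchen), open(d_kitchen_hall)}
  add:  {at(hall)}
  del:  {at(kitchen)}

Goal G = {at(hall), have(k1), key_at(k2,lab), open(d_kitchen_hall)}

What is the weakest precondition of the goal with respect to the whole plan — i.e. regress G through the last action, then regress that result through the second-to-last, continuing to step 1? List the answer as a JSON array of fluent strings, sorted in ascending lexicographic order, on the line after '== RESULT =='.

Work backward from the goal:
  through step 4 (move(kitchen,hall)): drop {at(hall)}, keep {have(k1), key_at(k2,lab), open(d_kitchen_hall)}, require {at(kitchen), open(d_kitchen_hall)}
    → {at(kitchen), have(k1), key_at(k2,lab), open(d_kitchen_hall)}
  through step 3 (move(lab,kitchen)): drop {at(kitchen)}, keep {have(k1), key_at(k2,lab), open(d_kitchen_hall)}, require {at(lab), open(d_kitchen_lab)}
    → {at(lab), have(k1), key_at(k2,lab), open(d_kitchen_hall), open(d_kitchen_lab)}
  through step 2 (unlock(d_kitchen_lab)): drop {open(d_kitchen_lab)}, keep {at(lab), have(k1), key_at(k2,lab), open(d_kitchen_hall)}, require {have(k1), locked(d_kitchen_lab)}
    → {at(lab), have(k1), key_at(k2,lab), locked(d_kitchen_lab), open(d_kitchen_hall)}
  through step 1 (move(hall,lab)): drop {at(lab)}, keep {have(k1), key_at(k2,lab), locked(d_kitchen_lab), open(d_kitchen_hall)}, require {at(hall), open(d_lab_hall)}
    → {at(hall), have(k1), key_at(k2,lab), locked(d_kitchen_lab), open(d_kitchen_hall), open(d_lab_hall)}

== RESULT ==
["at(hall)", "have(k1)", "key_at(k2,lab)", "locked(d_kitchen_lab)", "open(d_kitchen_hall)", "open(d_lab_hall)"]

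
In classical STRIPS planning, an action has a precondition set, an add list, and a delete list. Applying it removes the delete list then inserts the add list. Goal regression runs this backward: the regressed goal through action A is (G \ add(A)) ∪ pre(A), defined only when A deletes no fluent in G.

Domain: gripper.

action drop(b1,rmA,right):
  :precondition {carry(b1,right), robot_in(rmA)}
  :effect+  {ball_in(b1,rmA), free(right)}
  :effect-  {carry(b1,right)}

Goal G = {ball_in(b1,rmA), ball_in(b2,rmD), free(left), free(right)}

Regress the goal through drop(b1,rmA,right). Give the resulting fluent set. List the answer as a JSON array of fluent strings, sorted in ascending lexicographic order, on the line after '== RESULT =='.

Regress:
  G ∩ del = {}  (empty — regression defined)
  G \ add = {ball_in(b1,rmA), ball_in(b2,rmD), free(left), free(right)} \ {ball_in(b1,rmA), free(right)} = {ball_in(b2,rmD), free(left)}
  ∪ pre   = {ball_in(b2,rmD), free(left)} ∪ {carry(b1,right), robot_in(rmA)}
          = {ball_in(b2,rmD), carry(b1,right), free(left), robot_in(rmA)}

== RESULT ==
["ball_in(b2,rmD)", "carry(b1,right)", "free(left)", "robot_in(rmA)"]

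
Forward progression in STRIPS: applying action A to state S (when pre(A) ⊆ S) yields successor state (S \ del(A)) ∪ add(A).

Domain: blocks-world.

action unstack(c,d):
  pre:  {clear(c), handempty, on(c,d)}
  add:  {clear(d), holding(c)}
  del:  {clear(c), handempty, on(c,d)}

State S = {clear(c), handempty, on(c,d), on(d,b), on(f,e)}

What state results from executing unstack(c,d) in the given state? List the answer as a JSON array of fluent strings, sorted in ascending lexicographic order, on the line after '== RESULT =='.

Progress:
  pre ⊆ S: {clear(c), handempty, on(c,d)} ⊆ S  — applicable
  S \ del = {on(d,b), on(f,e)}
  ∪ add   = {clear(d), holding(c), on(d,b), on(f,e)}

== RESULT ==
["clear(d)", "holding(c)", "on(d,b)", "on(f,e)"]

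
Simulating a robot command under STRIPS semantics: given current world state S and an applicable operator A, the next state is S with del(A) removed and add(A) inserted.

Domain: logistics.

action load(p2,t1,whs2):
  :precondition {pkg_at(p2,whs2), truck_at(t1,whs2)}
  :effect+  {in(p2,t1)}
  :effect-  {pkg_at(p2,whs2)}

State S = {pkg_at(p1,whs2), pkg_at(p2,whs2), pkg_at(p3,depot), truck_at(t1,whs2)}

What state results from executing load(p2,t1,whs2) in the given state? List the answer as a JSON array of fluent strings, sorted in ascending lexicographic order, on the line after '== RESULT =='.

Compute (S \ del) ∪ add:
  pre ⊆ S: {pkg_at(p2,whs2), truck_at(t1,whs2)} ⊆ S  — applicable
  S \ del = {pkg_at(p1,whs2), pkg_at(p3,depot), truck_at(t1,whs2)}
  ∪ add   = {in(p2,t1), pkg_at(p1,whs2), pkg_at(p3,depot), truck_at(t1,whs2)}

== RESULT ==
["in(p2,t1)", "pkg_at(p1,whs2)", "pkg_at(p3,depot)", "truck_at(t1,whs2)"]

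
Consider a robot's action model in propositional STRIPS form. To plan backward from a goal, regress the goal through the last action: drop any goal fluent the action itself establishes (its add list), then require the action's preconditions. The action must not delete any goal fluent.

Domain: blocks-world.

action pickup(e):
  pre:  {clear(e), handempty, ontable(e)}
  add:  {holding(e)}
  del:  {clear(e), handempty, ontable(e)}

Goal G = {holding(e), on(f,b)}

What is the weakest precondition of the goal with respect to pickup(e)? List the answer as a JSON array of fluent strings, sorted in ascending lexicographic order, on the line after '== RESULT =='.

Compute (G \ add) ∪ pre:
  G ∩ del = {}  (empty — regression defined)
  G \ add = {holding(e), on(f,b)} \ {holding(e)} = {on(f,b)}
  ∪ pre   = {on(f,b)} ∪ {clear(e), handempty, ontable(e)}
          = {clear(e), handempty, on(f,b), ontable(e)}

== RESULT ==
["clear(e)", "handempty", "on(f,b)", "ontable(e)"]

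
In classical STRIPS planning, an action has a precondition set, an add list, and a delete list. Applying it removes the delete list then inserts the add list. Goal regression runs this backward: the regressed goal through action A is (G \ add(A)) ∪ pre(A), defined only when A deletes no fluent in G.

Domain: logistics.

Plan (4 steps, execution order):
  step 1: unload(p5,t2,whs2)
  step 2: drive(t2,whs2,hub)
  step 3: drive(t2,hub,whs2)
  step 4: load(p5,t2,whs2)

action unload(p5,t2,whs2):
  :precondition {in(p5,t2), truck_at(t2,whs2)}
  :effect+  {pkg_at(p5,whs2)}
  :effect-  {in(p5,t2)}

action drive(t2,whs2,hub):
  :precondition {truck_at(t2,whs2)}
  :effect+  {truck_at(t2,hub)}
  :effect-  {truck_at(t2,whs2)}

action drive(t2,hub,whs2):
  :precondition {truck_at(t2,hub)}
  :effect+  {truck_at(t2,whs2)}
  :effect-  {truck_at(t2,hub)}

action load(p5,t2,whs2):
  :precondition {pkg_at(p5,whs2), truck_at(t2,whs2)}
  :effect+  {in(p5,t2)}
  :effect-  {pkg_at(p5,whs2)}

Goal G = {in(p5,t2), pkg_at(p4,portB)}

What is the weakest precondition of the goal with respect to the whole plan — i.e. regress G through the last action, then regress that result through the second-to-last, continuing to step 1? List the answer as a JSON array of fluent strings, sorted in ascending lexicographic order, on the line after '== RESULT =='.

Work backward from the goal:
  through step 4 (load(p5,t2,whs2)): drop {in(p5,t2)}, keep {pkg_at(p4,portB)}, require {pkg_at(p5,whs2), truck_at(t2,whs2)}
    → {pkg_at(p4,portB), pkg_at(p5,whs2), truck_at(t2,whs2)}
  through step 3 (drive(t2,hub,whs2)): drop {truck_at(t2,whs2)}, keep {pkg_at(p4,portB), pkg_at(p5,whs2)}, require {truck_at(t2,hub)}
    → {pkg_at(p4,portB), pkg_at(p5,whs2), truck_at(t2,hub)}
  through step 2 (drive(t2,whs2,hub)): drop {truck_at(t2,hub)}, keep {pkg_at(p4,portB), pkg_at(p5,whs2)}, require {truck_at(t2,whs2)}
    → {pkg_at(p4,portB), pkg_at(p5,whs2), truck_at(t2,whs2)}
  through step 1 (unload(p5,t2,whs2)): drop {pkg_at(p5,whs2)}, keep {pkg_at(p4,portB), truck_at(t2,whs2)}, require {in(p5,t2), truck_at(t2,whs2)}
    → {in(p5,t2), pkg_at(p4,portB), truck_at(t2,whs2)}

== RESULT ==
["in(p5,t2)", "pkg_at(p4,portB)", "truck_at(t2,whs2)"]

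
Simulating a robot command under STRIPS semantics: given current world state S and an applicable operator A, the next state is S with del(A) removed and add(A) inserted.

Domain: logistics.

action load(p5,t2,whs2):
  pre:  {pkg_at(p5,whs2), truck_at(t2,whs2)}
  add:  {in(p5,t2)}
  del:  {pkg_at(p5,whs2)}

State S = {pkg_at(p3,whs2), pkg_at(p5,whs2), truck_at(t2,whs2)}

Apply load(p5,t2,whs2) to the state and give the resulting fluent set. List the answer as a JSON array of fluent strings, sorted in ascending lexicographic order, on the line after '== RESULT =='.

Progress:
  pre ⊆ S: {pkg_at(p5,whs2), truck_at(t2,whs2)} ⊆ S  — applicable
  S \ del = {pkg_at(p3,whs2), truck_at(t2,whs2)}
  ∪ add   = {in(p5,t2), pkg_at(p3,whs2), truck_at(t2,whs2)}

== RESULT ==
["in(p5,t2)", "pkg_at(p3,whs2)", "truck_at(t2,whs2)"]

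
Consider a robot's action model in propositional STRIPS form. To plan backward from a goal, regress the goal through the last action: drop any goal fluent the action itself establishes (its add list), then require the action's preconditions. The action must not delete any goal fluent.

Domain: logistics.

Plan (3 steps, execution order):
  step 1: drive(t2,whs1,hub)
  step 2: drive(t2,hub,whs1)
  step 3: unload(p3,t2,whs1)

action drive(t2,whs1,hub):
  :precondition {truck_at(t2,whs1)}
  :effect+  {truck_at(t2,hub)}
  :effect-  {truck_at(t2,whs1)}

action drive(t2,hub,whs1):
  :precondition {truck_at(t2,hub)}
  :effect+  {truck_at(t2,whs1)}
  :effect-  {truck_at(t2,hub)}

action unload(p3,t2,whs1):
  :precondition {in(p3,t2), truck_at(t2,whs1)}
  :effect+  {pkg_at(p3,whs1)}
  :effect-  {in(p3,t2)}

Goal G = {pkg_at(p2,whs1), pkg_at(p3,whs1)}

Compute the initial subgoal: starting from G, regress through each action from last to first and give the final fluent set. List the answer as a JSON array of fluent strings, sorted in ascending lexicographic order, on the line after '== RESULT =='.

Regress step by step:
  through step 3 (unload(p3,t2,whs1)): drop {pkg_at(p3,whs1)}, keep {pkg_at(p2,whs1)}, require {in(p3,t2), truck_at(t2,whs1)}
    → {in(p3,t2), pkg_at(p2,whs1), truck_at(t2,whs1)}
  through step 2 (drive(t2,hub,whs1)): drop {truck_at(t2,whs1)}, keep {in(p3,t2), pkg_at(p2,whs1)}, require {truck_at(t2,hub)}
    → {in(p3,t2), pkg_at(p2,whs1), truck_at(t2,hub)}
  through step 1 (drive(t2,whs1,hub)): drop {truck_at(t2,hub)}, keep {in(p3,t2), pkg_at(p2,whs1)}, require {truck_at(t2,whs1)}
    → {in(p3,t2), pkg_at(p2,whs1), truck_at(t2,whs1)}

== RESULT ==
["in(p3,t2)", "pkg_at(p2,whs1)", "truck_at(t2,whs1)"]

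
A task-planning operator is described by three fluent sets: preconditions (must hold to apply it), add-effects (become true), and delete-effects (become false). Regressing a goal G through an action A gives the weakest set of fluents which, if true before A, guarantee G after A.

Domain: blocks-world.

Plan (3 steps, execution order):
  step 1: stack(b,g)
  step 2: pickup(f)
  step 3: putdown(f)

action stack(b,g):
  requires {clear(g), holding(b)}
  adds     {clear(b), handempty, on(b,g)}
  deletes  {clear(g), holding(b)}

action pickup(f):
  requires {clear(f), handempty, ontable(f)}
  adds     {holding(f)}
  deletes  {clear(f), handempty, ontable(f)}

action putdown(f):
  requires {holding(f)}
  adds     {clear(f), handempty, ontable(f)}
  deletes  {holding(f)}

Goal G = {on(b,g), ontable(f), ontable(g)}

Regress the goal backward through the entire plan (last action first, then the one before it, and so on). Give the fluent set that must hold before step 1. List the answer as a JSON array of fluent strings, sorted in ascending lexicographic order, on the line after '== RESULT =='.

Regress step by step:
  through step 3 (putdown(f)): drop {ontable(f)}, keep {on(b,g), ontable(g)}, require {holding(f)}
    → {holding(f), on(b,g), ontable(g)}
  through step 2 (pickup(f)): drop {holding(f)}, keep {on(b,g), ontable(g)}, require {clear(f), handempty, ontable(f)}
    → {clear(f), handempty, on(b,g), ontable(f), ontable(g)}
  through step 1 (stack(b,g)): drop {handempty, on(b,g)}, keep {clear(f), ontable(f), ontable(g)}, require {clear(g), holding(b)}
    → {clear(f), clear(g), holding(b), ontable(f), ontable(g)}

== RESULT ==
["clear(f)", "clear(g)", "holding(b)", "ontable(f)", "ontable(g)"]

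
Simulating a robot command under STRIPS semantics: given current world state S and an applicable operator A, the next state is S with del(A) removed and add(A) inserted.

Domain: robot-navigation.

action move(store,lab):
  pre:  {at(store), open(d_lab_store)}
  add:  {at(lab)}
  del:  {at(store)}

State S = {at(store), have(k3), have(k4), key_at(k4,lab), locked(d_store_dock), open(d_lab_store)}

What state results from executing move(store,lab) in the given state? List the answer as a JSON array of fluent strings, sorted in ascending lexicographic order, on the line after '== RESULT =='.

Compute (S \ del) ∪ add:
  pre ⊆ S: {at(store), open(d_lab_store)} ⊆ S  — applicable
  S \ del = {have(k3), have(k4), key_at(k4,lab), locked(d_store_dock), open(d_lab_store)}
  ∪ add   = {at(lab), have(k3), have(k4), key_at(k4,lab), locked(d_store_dock), open(d_lab_store)}

== RESULT ==
["at(lab)", "have(k3)", "have(k4)", "key_at(k4,lab)", "locked(d_store_dock)", "open(d_lab_store)"]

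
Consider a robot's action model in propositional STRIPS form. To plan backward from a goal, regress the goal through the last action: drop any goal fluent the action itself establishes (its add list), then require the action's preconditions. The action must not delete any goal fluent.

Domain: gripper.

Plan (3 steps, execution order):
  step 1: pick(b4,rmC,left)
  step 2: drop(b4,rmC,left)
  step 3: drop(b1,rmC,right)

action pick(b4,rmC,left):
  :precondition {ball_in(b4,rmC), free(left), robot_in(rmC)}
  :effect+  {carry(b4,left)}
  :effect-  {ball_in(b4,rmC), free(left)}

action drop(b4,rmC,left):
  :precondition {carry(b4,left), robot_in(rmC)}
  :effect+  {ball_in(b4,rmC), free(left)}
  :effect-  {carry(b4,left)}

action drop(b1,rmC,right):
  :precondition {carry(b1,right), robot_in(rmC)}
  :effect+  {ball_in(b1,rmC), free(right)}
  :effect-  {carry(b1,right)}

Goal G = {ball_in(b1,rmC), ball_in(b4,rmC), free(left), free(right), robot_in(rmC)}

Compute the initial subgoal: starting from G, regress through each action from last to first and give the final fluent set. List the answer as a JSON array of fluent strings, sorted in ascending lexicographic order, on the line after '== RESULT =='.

Regress step by step:
  through step 3 (drop(b1,rmC,right)): drop {ball_in(b1,rmC), free(right)}, keep {ball_in(b4,rmC), free(left), robot_in(rmC)}, require {carry(b1,right), robot_in(rmC)}
    → {ball_in(b4,rmC), carry(b1,right), free(left), robot_in(rmC)}
  through step 2 (drop(b4,rmC,left)): drop {ball_in(b4,rmC), free(left)}, keep {carry(b1,right), robot_in(rmC)}, require {carry(b4,left), robot_in(rmC)}
    → {carry(b1,right), carry(b4,left), robot_in(rmC)}
  through step 1 (pick(b4,rmC,left)): drop {carry(b4,left)}, keep {carry(b1,right), robot_in(rmC)}, require {ball_in(b4,rmC), free(left), robot_in(rmC)}
    → {ball_in(b4,rmC), carry(b1,right), free(left), robot_in(rmC)}

== RESULT ==
["ball_in(b4,rmC)", "carry(b1,right)", "free(left)", "robot_in(rmC)"]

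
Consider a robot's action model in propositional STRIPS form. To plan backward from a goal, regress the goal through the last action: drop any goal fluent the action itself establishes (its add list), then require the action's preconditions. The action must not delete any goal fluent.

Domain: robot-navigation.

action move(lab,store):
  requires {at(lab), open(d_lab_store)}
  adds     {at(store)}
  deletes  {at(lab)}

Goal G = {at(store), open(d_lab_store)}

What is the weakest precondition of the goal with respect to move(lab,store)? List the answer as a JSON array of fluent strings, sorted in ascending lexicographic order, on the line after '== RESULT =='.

Regress:
  G ∩ del = {}  (empty — regression defined)
  G \ add = {at(store), open(d_lab_store)} \ {at(store)} = {open(d_lab_store)}
  ∪ pre   = {open(d_lab_store)} ∪ {at(lab), open(d_lab_store)}
          = {at(lab), open(d_lab_store)}

== RESULT ==
["at(lab)", "open(d_lab_store)"]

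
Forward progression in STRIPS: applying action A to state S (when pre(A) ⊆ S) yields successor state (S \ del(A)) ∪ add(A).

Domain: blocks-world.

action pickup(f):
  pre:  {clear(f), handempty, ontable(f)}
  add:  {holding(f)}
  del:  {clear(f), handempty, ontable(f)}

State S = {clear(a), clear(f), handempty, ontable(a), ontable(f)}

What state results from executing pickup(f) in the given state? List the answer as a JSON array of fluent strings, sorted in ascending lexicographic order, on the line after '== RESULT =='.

Compute (S \ del) ∪ add:
  pre ⊆ S: {clear(f), handempty, ontable(f)} ⊆ S  — applicable
  S \ del = {clear(a), ontable(a)}
  ∪ add   = {clear(a), holding(f), ontable(a)}

== RESULT ==
["clear(a)", "holding(f)", "ontable(a)"]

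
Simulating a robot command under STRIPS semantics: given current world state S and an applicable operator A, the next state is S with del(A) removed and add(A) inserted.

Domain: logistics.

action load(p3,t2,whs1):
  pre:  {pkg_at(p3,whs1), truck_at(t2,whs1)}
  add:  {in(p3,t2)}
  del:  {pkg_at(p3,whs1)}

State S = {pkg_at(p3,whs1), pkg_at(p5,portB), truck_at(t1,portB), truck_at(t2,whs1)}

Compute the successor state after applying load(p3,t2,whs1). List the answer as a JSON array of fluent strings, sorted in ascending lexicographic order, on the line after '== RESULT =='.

Progress:
  pre ⊆ S: {pkg_at(p3,whs1), truck_at(t2,whs1)} ⊆ S  — applicable
  S \ del = {pkg_at(p5,portB), truck_at(t1,portB), truck_at(t2,whs1)}
  ∪ add   = {in(p3,t2), pkg_at(p5,portB), truck_at(t1,portB), truck_at(t2,whs1)}

== RESULT ==
["in(p3,t2)", "pkg_at(p5,portB)", "truck_at(t1,portB)", "truck_at(t2,whs1)"]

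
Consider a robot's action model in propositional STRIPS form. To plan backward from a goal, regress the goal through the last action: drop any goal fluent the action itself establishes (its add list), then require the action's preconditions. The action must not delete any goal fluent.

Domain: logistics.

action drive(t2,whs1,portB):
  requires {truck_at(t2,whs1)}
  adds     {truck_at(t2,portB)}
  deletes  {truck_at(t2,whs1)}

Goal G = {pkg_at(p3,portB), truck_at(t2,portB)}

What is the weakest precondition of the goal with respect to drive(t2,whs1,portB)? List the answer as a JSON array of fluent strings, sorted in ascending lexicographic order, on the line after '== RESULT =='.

Compute (G \ add) ∪ pre:
  G ∩ del = {}  (empty — regression defined)
  G \ add = {pkg_at(p3,portB), truck_at(t2,portB)} \ {truck_at(t2,portB)} = {pkg_at(p3,portB)}
  ∪ pre   = {pkg_at(p3,portB)} ∪ {truck_at(t2,whs1)}
          = {pkg_at(p3,portB), truck_at(t2,whs1)}

== RESULT ==
["pkg_at(p3,portB)", "truck_at(t2,whs1)"]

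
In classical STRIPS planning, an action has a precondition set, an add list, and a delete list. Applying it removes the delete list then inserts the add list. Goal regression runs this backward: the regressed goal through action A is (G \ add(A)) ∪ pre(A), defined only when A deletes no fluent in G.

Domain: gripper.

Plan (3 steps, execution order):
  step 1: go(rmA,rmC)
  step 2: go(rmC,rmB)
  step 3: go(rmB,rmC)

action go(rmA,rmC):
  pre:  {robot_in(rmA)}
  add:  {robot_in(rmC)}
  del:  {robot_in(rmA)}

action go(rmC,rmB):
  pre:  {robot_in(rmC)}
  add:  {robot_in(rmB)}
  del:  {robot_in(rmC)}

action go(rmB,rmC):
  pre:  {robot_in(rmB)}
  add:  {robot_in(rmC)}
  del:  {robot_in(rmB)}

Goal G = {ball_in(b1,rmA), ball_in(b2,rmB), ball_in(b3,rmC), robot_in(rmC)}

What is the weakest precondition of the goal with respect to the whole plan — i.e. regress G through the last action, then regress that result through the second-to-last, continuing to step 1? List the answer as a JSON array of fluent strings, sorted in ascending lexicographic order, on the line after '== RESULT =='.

Work backward from the goal:
  through step 3 (go(rmB,rmC)): drop {robot_in(rmC)}, keep {ball_in(b1,rmA), ball_in(b2,rmB), ball_in(b3,rmC)}, require {robot_in(rmB)}
    → {ball_in(b1,rmA), ball_in(b2,rmB), ball_in(b3,rmC), robot_in(rmB)}
  through step 2 (go(rmC,rmB)): drop {robot_in(rmB)}, keep {ball_in(b1,rmA), ball_in(b2,rmB), ball_in(b3,rmC)}, require {robot_in(rmC)}
    → {ball_in(b1,rmA), ball_in(b2,rmB), ball_in(b3,rmC), robot_in(rmC)}
  through step 1 (go(rmA,rmC)): drop {robot_in(rmC)}, keep {ball_in(b1,rmA), ball_in(b2,rmB), ball_in(b3,rmC)}, require {robot_in(rmA)}
    → {ball_in(b1,rmA), ball_in(b2,rmB), ball_in(b3,rmC), robot_in(rmA)}

== RESULT ==
["ball_in(b1,rmA)", "ball_in(b2,rmB)", "ball_in(b3,rmC)", "robot_in(rmA)"]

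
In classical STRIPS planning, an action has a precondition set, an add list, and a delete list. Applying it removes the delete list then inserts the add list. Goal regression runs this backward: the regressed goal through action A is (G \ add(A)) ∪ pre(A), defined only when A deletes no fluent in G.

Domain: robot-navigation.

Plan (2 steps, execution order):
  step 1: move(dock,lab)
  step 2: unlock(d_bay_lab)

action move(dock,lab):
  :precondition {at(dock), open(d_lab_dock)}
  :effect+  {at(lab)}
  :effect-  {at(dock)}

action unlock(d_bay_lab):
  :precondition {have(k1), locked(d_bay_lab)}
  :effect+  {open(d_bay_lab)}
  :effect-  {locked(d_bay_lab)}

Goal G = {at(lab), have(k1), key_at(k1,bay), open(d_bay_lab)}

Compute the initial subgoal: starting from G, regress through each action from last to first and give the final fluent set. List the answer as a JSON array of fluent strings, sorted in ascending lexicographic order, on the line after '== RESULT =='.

Regress step by step:
  through step 2 (unlock(d_bay_lab)): drop {open(d_bay_lab)}, keep {at(lab), have(k1), key_at(k1,bay)}, require {have(k1), locked(d_bay_lab)}
    → {at(lab), have(k1), key_at(k1,bay), locked(d_bay_lab)}
  through step 1 (move(dock,lab)): drop {at(lab)}, keep {have(k1), key_at(k1,bay), locked(d_bay_lab)}, require {at(dock), open(d_lab_dock)}
    → {at(dock), have(k1), key_at(k1,bay), locked(d_bay_lab), open(d_lab_dock)}

== RESULT ==
["at(dock)", "have(k1)", "key_at(k1,bay)", "locked(d_bay_lab)", "open(d_lab_dock)"]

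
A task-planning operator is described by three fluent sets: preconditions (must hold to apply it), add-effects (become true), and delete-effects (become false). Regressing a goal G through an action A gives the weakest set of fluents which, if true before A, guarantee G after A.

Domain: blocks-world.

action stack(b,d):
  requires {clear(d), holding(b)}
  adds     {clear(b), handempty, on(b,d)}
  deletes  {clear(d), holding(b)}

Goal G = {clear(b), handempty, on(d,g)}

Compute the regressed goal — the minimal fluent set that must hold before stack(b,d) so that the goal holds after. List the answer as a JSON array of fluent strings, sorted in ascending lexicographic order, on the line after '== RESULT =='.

Compute (G \ add) ∪ pre:
  G ∩ del = {}  (empty — regression defined)
  G \ add = {clear(b), handempty, on(d,g)} \ {clear(b), handempty, on(b,d)} = {on(d,g)}
  ∪ pre   = {on(d,g)} ∪ {clear(d), holding(b)}
          = {clear(d), holding(b), on(d,g)}

== RESULT ==
["clear(d)", "holding(b)", "on(d,g)"]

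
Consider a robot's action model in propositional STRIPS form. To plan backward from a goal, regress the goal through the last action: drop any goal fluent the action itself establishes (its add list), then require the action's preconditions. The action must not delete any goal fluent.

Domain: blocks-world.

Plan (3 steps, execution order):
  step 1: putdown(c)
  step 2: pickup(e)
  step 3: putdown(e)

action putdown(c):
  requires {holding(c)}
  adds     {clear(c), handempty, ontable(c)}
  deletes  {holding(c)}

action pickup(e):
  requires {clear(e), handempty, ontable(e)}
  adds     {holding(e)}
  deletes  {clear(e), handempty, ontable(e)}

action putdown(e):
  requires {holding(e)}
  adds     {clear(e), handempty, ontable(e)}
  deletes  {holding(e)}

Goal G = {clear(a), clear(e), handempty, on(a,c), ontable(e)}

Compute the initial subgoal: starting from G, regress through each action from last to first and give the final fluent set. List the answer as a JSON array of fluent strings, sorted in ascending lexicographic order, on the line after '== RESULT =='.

Work backward from the goal:
  through step 3 (putdown(e)): drop {clear(e), handempty, ontable(e)}, keep {clear(a), on(a,c)}, require {holding(e)}
    → {clear(a), holding(e), on(a,c)}
  through step 2 (pickup(e)): drop {holding(e)}, keep {clear(a), on(a,c)}, require {clear(e), handempty, ontable(e)}
    → {clear(a), clear(e), handempty, on(a,c), ontable(e)}
  through step 1 (putdown(c)): drop {handempty}, keep {clear(a), clear(e), on(a,c), ontable(e)}, require {holding(c)}
    → {clear(a), clear(e), holding(c), on(a,c), ontable(e)}

== RESULT ==
["clear(a)", "clear(e)", "holding(c)", "on(a,c)", "ontable(e)"]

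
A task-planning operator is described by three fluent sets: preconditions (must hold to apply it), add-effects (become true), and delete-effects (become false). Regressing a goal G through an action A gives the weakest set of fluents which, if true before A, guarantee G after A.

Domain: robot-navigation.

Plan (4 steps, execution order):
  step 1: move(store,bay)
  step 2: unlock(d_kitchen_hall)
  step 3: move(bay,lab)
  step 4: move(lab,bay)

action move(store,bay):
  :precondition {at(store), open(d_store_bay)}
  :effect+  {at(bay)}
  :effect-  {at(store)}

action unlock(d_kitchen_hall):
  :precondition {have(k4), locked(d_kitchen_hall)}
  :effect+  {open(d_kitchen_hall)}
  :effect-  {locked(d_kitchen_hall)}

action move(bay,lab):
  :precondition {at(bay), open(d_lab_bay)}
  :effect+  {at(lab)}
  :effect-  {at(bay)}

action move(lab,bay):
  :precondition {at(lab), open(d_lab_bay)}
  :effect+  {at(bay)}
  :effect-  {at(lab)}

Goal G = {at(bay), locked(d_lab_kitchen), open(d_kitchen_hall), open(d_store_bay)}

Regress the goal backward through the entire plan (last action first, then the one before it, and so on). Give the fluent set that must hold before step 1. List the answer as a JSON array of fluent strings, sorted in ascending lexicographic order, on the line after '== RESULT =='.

Regress step by step:
  through step 4 (move(lab,bay)): drop {at(bay)}, keep {locked(d_lab_kitchen), open(d_kitchen_hall), open(d_store_bay)}, require {at(lab), open(d_lab_bay)}
    → {at(lab), locked(d_lab_kitchen), open(d_kitchen_hall), open(d_lab_bay), open(d_store_bay)}
  through step 3 (move(bay,lab)): drop {at(lab)}, keep {locked(d_lab_kitchen), open(d_kitchen_hall), open(d_lab_bay), open(d_store_bay)}, require {at(bay), open(d_lab_bay)}
    → {at(bay), locked(d_lab_kitchen), open(d_kitchen_hall), open(d_lab_bay), open(d_store_bay)}
  through step 2 (unlock(d_kitchen_hall)): drop {open(d_kitchen_hall)}, keep {at(bay), locked(d_lab_kitchen), open(d_lab_bay), open(d_store_bay)}, require {have(k4), locked(d_kitchen_hall)}
    → {at(bay), have(k4), locked(d_kitchen_hall), locked(d_lab_kitchen), open(d_lab_bay), open(d_store_bay)}
  through step 1 (move(store,bay)): drop {at(bay)}, keep {have(k4), locked(d_kitchen_hall), locked(d_lab_kitchen), open(d_lab_bay), open(d_store_bay)}, require {at(store), open(d_store_bay)}
    → {at(store), have(k4), locked(d_kitchen_hall), locked(d_lab_kitchen), open(d_lab_bay), open(d_store_bay)}

== RESULT ==
["at(store)", "have(k4)", "locked(d_kitchen_hall)", "locked(d_lab_kitchen)", "open(d_lab_bay)", "open(d_store_bay)"]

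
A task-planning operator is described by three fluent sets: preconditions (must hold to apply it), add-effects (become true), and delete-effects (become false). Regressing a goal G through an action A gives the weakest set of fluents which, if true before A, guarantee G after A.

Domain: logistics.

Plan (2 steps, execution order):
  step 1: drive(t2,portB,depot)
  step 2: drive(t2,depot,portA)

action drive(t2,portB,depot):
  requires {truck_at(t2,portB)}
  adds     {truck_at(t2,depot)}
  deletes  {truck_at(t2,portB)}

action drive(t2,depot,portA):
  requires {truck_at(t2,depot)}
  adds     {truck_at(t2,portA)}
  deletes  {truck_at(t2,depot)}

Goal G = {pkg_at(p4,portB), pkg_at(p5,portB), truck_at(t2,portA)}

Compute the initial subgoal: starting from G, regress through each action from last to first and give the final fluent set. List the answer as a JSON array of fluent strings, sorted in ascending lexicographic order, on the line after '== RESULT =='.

Work backward from the goal:
  through step 2 (drive(t2,depot,portA)): drop {truck_at(t2,portA)}, keep {pkg_at(p4,portB), pkg_at(p5,portB)}, require {truck_at(t2,depot)}
    → {pkg_at(p4,portB), pkg_at(p5,portB), truck_at(t2,depot)}
  through step 1 (drive(t2,portB,depot)): drop {truck_at(t2,depot)}, keep {pkg_at(p4,portB), pkg_at(p5,portB)}, require {truck_at(t2,portB)}
    → {pkg_at(p4,portB), pkg_at(p5,portB), truck_at(t2,portB)}

== RESULT ==
["pkg_at(p4,portB)", "pkg_at(p5,portB)", "truck_at(t2,portB)"]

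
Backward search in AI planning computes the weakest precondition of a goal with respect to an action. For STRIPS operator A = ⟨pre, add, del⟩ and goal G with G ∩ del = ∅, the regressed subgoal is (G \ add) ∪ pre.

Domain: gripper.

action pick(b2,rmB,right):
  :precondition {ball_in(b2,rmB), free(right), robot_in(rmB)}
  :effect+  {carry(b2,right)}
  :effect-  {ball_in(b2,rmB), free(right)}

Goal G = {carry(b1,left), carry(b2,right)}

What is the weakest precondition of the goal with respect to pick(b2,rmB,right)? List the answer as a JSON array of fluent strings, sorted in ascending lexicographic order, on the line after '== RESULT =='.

Regress:
  G ∩ del = {}  (empty — regression defined)
  G \ add = {carry(b1,left), carry(b2,right)} \ {carry(b2,right)} = {carry(b1,left)}
  ∪ pre   = {carry(b1,left)} ∪ {ball_in(b2,rmB), free(right), robot_in(rmB)}
          = {ball_in(b2,rmB), carry(b1,left), free(right), robot_in(rmB)}

== RESULT ==
["ball_in(b2,rmB)", "carry(b1,left)", "free(right)", "robot_in(rmB)"]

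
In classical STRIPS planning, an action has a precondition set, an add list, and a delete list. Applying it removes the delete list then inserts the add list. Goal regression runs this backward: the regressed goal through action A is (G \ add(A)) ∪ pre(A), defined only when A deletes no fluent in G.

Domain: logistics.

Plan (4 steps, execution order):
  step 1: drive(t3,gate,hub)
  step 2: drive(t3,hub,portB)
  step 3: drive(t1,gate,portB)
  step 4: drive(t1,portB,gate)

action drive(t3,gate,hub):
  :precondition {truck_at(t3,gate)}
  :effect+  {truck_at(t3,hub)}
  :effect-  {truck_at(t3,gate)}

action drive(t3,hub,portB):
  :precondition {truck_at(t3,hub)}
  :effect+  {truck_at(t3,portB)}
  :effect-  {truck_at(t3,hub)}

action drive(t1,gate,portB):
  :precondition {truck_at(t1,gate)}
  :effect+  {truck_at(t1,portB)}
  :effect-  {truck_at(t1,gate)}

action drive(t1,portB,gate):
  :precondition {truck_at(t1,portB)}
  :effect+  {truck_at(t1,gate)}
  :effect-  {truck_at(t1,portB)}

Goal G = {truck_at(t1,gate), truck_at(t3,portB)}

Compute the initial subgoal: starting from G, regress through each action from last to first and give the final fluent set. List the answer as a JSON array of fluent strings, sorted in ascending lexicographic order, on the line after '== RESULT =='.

Work backward from the goal:
  through step 4 (drive(t1,portB,gate)): drop {truck_at(t1,gate)}, keep {truck_at(t3,portB)}, require {truck_at(t1,portB)}
    → {truck_at(t1,portB), truck_at(t3,portB)}
  through step 3 (drive(t1,gate,portB)): drop {truck_at(t1,portB)}, keep {truck_at(t3,portB)}, require {truck_at(t1,gate)}
    → {truck_at(t1,gate), truck_at(t3,portB)}
  through step 2 (drive(t3,hub,portB)): drop {truck_at(t3,portB)}, keep {truck_at(t1,gate)}, require {truck_at(t3,hub)}
    → {truck_at(t1,gate), truck_at(t3,hub)}
  through step 1 (drive(t3,gate,hub)): drop {truck_at(t3,hub)}, keep {truck_at(t1,gate)}, require {truck_at(t3,gate)}
    → {truck_at(t1,gate), truck_at(t3,gate)}

== RESULT ==
["truck_at(t1,gate)", "truck_at(t3,gate)"]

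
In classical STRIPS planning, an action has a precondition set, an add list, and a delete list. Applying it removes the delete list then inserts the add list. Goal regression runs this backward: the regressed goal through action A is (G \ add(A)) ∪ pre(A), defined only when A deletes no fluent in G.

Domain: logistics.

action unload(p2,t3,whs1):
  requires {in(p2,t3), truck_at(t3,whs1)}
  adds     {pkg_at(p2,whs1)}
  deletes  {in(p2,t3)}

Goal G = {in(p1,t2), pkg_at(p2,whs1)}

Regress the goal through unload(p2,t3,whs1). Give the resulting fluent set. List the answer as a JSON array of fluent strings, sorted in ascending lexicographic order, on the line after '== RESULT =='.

Regress:
  G ∩ del = {}  (empty — regression defined)
  G \ add = {in(p1,t2), pkg_at(p2,whs1)} \ {pkg_at(p2,whs1)} = {in(p1,t2)}
  ∪ pre   = {in(p1,t2)} ∪ {in(p2,t3), truck_at(t3,whs1)}
          = {in(p1,t2), in(p2,t3), truck_at(t3,whs1)}

== RESULT ==
["in(p1,t2)", "in(p2,t3)", "truck_at(t3,whs1)"]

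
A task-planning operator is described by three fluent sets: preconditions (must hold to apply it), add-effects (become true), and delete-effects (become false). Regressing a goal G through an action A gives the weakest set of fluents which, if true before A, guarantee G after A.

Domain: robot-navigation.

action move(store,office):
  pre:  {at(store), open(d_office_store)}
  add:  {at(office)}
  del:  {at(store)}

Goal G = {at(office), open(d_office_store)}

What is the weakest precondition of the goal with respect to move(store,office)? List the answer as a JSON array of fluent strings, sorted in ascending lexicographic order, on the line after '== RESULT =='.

Regress:
  G ∩ del = {}  (empty — regression defined)
  G \ add = {at(office), open(d_office_store)} \ {at(office)} = {open(d_office_store)}
  ∪ pre   = {open(d_office_store)} ∪ {at(store), open(d_office_store)}
          = {at(store), open(d_office_store)}

== RESULT ==
["at(store)", "open(d_office_store)"]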